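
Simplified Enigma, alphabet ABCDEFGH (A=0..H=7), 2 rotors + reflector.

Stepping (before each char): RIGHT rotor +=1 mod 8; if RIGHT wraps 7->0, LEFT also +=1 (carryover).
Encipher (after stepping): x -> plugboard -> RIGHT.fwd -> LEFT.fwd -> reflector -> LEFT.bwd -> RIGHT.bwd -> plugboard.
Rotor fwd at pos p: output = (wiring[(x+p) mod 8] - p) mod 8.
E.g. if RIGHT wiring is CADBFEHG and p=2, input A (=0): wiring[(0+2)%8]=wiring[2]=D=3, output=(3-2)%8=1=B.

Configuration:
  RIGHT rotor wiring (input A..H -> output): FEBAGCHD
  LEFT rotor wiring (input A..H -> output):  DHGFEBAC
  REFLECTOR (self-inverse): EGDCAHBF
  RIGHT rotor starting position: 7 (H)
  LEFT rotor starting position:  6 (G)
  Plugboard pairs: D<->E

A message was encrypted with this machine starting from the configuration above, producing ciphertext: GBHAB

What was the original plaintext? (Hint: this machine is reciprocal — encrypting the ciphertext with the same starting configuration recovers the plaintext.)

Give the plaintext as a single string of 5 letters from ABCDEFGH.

Char 1 ('G'): step: R->0, L->7 (L advanced); G->plug->G->R->H->L->B->refl->G->L'->E->R'->B->plug->B
Char 2 ('B'): step: R->1, L=7; B->plug->B->R->A->L->D->refl->C->L'->G->R'->F->plug->F
Char 3 ('H'): step: R->2, L=7; H->plug->H->R->C->L->A->refl->E->L'->B->R'->F->plug->F
Char 4 ('A'): step: R->3, L=7; A->plug->A->R->F->L->F->refl->H->L'->D->R'->B->plug->B
Char 5 ('B'): step: R->4, L=7; B->plug->B->R->G->L->C->refl->D->L'->A->R'->F->plug->F

Answer: BFFBF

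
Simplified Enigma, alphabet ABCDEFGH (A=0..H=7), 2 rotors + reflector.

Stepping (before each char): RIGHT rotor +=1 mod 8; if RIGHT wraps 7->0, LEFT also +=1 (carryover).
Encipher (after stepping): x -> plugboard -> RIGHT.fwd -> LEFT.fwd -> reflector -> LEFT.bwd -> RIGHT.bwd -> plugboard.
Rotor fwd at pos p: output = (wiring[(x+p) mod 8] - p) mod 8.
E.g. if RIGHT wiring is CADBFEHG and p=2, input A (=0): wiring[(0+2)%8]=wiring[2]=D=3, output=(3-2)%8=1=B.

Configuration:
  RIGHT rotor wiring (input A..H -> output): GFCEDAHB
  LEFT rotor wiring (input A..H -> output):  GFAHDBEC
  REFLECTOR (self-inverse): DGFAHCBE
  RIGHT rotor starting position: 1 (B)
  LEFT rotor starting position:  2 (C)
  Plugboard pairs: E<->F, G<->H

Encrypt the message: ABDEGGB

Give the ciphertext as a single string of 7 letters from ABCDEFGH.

Char 1 ('A'): step: R->2, L=2; A->plug->A->R->A->L->G->refl->B->L'->C->R'->B->plug->B
Char 2 ('B'): step: R->3, L=2; B->plug->B->R->A->L->G->refl->B->L'->C->R'->G->plug->H
Char 3 ('D'): step: R->4, L=2; D->plug->D->R->F->L->A->refl->D->L'->H->R'->A->plug->A
Char 4 ('E'): step: R->5, L=2; E->plug->F->R->F->L->A->refl->D->L'->H->R'->G->plug->H
Char 5 ('G'): step: R->6, L=2; G->plug->H->R->C->L->B->refl->G->L'->A->R'->C->plug->C
Char 6 ('G'): step: R->7, L=2; G->plug->H->R->A->L->G->refl->B->L'->C->R'->A->plug->A
Char 7 ('B'): step: R->0, L->3 (L advanced); B->plug->B->R->F->L->D->refl->A->L'->B->R'->H->plug->G

Answer: BHAHCAG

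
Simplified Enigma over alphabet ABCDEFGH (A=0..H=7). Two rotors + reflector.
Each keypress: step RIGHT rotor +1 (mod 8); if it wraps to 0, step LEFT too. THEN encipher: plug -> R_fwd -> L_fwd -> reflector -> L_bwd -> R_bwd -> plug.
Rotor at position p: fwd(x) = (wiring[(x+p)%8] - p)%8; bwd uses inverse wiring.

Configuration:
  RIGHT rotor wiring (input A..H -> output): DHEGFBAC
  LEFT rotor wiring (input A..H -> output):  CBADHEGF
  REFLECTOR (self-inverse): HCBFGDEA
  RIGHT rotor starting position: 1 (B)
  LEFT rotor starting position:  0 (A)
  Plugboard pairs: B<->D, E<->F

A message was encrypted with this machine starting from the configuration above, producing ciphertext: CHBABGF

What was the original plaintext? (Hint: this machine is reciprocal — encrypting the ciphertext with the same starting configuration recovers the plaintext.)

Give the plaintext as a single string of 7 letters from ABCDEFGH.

Answer: BEDFEDC

Derivation:
Char 1 ('C'): step: R->2, L=0; C->plug->C->R->D->L->D->refl->F->L'->H->R'->D->plug->B
Char 2 ('H'): step: R->3, L=0; H->plug->H->R->B->L->B->refl->C->L'->A->R'->F->plug->E
Char 3 ('B'): step: R->4, L=0; B->plug->D->R->G->L->G->refl->E->L'->F->R'->B->plug->D
Char 4 ('A'): step: R->5, L=0; A->plug->A->R->E->L->H->refl->A->L'->C->R'->E->plug->F
Char 5 ('B'): step: R->6, L=0; B->plug->D->R->B->L->B->refl->C->L'->A->R'->F->plug->E
Char 6 ('G'): step: R->7, L=0; G->plug->G->R->C->L->A->refl->H->L'->E->R'->B->plug->D
Char 7 ('F'): step: R->0, L->1 (L advanced); F->plug->E->R->F->L->F->refl->D->L'->E->R'->C->plug->C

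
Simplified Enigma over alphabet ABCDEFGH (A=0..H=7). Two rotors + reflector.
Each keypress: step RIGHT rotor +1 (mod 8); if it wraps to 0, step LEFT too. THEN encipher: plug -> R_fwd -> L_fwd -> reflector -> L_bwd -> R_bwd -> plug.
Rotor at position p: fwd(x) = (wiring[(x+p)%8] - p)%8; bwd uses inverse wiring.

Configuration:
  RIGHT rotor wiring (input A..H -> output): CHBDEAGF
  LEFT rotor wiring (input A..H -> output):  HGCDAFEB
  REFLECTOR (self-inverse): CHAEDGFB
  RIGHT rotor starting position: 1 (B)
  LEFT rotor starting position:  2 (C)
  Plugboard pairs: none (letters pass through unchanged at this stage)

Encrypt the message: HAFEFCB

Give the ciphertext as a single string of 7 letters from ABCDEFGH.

Char 1 ('H'): step: R->2, L=2; H->plug->H->R->F->L->H->refl->B->L'->B->R'->B->plug->B
Char 2 ('A'): step: R->3, L=2; A->plug->A->R->A->L->A->refl->C->L'->E->R'->G->plug->G
Char 3 ('F'): step: R->4, L=2; F->plug->F->R->D->L->D->refl->E->L'->H->R'->H->plug->H
Char 4 ('E'): step: R->5, L=2; E->plug->E->R->C->L->G->refl->F->L'->G->R'->G->plug->G
Char 5 ('F'): step: R->6, L=2; F->plug->F->R->F->L->H->refl->B->L'->B->R'->D->plug->D
Char 6 ('C'): step: R->7, L=2; C->plug->C->R->A->L->A->refl->C->L'->E->R'->E->plug->E
Char 7 ('B'): step: R->0, L->3 (L advanced); B->plug->B->R->H->L->H->refl->B->L'->D->R'->D->plug->D

Answer: BGHGDED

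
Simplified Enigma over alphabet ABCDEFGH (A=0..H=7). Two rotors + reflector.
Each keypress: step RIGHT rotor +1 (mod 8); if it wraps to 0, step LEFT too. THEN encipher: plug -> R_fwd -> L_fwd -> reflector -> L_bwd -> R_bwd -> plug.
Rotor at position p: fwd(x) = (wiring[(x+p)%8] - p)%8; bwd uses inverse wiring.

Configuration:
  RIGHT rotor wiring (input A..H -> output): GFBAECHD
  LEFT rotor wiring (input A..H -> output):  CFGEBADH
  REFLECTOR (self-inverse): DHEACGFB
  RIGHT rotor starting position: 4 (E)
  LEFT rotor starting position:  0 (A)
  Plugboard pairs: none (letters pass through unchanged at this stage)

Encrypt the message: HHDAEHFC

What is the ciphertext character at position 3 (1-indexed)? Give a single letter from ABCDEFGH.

Char 1 ('H'): step: R->5, L=0; H->plug->H->R->H->L->H->refl->B->L'->E->R'->F->plug->F
Char 2 ('H'): step: R->6, L=0; H->plug->H->R->E->L->B->refl->H->L'->H->R'->D->plug->D
Char 3 ('D'): step: R->7, L=0; D->plug->D->R->C->L->G->refl->F->L'->B->R'->E->plug->E

E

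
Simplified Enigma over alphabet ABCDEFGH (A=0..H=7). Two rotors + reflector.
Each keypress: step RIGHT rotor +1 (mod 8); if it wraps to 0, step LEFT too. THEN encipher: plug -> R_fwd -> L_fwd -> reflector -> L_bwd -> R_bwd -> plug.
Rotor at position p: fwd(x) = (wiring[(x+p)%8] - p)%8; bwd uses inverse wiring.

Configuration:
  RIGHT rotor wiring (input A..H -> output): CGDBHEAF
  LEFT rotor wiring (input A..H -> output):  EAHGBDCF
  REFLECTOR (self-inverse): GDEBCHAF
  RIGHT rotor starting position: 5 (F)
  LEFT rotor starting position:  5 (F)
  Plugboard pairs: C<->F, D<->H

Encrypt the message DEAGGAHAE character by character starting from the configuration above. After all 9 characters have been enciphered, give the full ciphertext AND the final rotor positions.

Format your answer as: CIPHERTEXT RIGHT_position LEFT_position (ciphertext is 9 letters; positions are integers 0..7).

Char 1 ('D'): step: R->6, L=5; D->plug->H->R->G->L->B->refl->D->L'->E->R'->C->plug->F
Char 2 ('E'): step: R->7, L=5; E->plug->E->R->C->L->A->refl->G->L'->A->R'->F->plug->C
Char 3 ('A'): step: R->0, L->6 (L advanced); A->plug->A->R->C->L->G->refl->A->L'->F->R'->H->plug->D
Char 4 ('G'): step: R->1, L=6; G->plug->G->R->E->L->B->refl->D->L'->G->R'->D->plug->H
Char 5 ('G'): step: R->2, L=6; G->plug->G->R->A->L->E->refl->C->L'->D->R'->F->plug->C
Char 6 ('A'): step: R->3, L=6; A->plug->A->R->G->L->D->refl->B->L'->E->R'->B->plug->B
Char 7 ('H'): step: R->4, L=6; H->plug->D->R->B->L->H->refl->F->L'->H->R'->G->plug->G
Char 8 ('A'): step: R->5, L=6; A->plug->A->R->H->L->F->refl->H->L'->B->R'->E->plug->E
Char 9 ('E'): step: R->6, L=6; E->plug->E->R->F->L->A->refl->G->L'->C->R'->A->plug->A
Final: ciphertext=FCDHCBGEA, RIGHT=6, LEFT=6

Answer: FCDHCBGEA 6 6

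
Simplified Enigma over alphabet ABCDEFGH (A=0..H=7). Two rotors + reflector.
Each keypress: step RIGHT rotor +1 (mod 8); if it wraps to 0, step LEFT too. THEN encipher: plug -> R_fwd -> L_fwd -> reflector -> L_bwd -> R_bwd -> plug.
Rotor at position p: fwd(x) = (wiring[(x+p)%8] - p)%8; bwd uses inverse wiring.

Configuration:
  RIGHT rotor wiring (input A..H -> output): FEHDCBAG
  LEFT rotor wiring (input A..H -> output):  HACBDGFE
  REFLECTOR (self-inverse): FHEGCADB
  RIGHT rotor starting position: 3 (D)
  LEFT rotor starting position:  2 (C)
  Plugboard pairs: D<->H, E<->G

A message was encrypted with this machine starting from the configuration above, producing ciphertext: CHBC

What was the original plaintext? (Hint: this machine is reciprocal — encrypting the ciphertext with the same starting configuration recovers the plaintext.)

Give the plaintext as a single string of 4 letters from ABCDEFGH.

Answer: DEHF

Derivation:
Char 1 ('C'): step: R->4, L=2; C->plug->C->R->E->L->D->refl->G->L'->H->R'->H->plug->D
Char 2 ('H'): step: R->5, L=2; H->plug->D->R->A->L->A->refl->F->L'->G->R'->G->plug->E
Char 3 ('B'): step: R->6, L=2; B->plug->B->R->A->L->A->refl->F->L'->G->R'->D->plug->H
Char 4 ('C'): step: R->7, L=2; C->plug->C->R->F->L->C->refl->E->L'->D->R'->F->plug->F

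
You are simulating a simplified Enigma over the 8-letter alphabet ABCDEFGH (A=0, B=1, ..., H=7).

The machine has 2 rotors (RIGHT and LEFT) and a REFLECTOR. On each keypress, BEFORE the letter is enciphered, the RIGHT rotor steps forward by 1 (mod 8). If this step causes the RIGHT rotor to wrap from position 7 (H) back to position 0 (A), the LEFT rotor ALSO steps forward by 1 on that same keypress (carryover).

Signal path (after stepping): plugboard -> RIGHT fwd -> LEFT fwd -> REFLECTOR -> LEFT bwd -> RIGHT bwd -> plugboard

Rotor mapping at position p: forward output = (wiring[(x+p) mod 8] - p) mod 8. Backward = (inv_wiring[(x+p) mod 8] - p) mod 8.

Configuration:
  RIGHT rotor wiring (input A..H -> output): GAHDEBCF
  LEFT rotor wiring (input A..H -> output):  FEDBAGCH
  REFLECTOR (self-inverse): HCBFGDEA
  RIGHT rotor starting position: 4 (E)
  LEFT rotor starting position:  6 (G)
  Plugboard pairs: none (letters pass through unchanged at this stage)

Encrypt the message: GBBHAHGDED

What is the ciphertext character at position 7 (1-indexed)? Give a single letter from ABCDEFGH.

Char 1 ('G'): step: R->5, L=6; G->plug->G->R->G->L->C->refl->B->L'->B->R'->D->plug->D
Char 2 ('B'): step: R->6, L=6; B->plug->B->R->H->L->A->refl->H->L'->C->R'->D->plug->D
Char 3 ('B'): step: R->7, L=6; B->plug->B->R->H->L->A->refl->H->L'->C->R'->G->plug->G
Char 4 ('H'): step: R->0, L->7 (L advanced); H->plug->H->R->F->L->B->refl->C->L'->E->R'->E->plug->E
Char 5 ('A'): step: R->1, L=7; A->plug->A->R->H->L->D->refl->F->L'->C->R'->C->plug->C
Char 6 ('H'): step: R->2, L=7; H->plug->H->R->G->L->H->refl->A->L'->A->R'->E->plug->E
Char 7 ('G'): step: R->3, L=7; G->plug->G->R->F->L->B->refl->C->L'->E->R'->H->plug->H

H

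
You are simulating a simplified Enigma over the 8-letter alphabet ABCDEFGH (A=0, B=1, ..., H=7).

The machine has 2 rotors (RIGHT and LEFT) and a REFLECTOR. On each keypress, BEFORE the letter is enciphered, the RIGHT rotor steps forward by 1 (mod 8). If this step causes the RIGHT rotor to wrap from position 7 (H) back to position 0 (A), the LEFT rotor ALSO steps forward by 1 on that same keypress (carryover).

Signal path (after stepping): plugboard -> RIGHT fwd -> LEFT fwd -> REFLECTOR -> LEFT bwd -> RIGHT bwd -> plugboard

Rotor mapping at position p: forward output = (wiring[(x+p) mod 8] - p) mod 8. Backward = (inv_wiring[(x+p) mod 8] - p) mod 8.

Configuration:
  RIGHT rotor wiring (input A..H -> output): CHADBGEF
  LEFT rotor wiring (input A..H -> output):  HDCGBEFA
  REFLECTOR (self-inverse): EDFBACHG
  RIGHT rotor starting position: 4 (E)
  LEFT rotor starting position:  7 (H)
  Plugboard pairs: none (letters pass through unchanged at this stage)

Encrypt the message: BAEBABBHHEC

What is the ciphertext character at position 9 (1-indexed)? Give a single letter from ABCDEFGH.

Char 1 ('B'): step: R->5, L=7; B->plug->B->R->H->L->G->refl->H->L'->E->R'->H->plug->H
Char 2 ('A'): step: R->6, L=7; A->plug->A->R->G->L->F->refl->C->L'->F->R'->F->plug->F
Char 3 ('E'): step: R->7, L=7; E->plug->E->R->E->L->H->refl->G->L'->H->R'->G->plug->G
Char 4 ('B'): step: R->0, L->0 (L advanced); B->plug->B->R->H->L->A->refl->E->L'->F->R'->H->plug->H
Char 5 ('A'): step: R->1, L=0; A->plug->A->R->G->L->F->refl->C->L'->C->R'->C->plug->C
Char 6 ('B'): step: R->2, L=0; B->plug->B->R->B->L->D->refl->B->L'->E->R'->D->plug->D
Char 7 ('B'): step: R->3, L=0; B->plug->B->R->G->L->F->refl->C->L'->C->R'->E->plug->E
Char 8 ('H'): step: R->4, L=0; H->plug->H->R->H->L->A->refl->E->L'->F->R'->A->plug->A
Char 9 ('H'): step: R->5, L=0; H->plug->H->R->E->L->B->refl->D->L'->B->R'->A->plug->A

A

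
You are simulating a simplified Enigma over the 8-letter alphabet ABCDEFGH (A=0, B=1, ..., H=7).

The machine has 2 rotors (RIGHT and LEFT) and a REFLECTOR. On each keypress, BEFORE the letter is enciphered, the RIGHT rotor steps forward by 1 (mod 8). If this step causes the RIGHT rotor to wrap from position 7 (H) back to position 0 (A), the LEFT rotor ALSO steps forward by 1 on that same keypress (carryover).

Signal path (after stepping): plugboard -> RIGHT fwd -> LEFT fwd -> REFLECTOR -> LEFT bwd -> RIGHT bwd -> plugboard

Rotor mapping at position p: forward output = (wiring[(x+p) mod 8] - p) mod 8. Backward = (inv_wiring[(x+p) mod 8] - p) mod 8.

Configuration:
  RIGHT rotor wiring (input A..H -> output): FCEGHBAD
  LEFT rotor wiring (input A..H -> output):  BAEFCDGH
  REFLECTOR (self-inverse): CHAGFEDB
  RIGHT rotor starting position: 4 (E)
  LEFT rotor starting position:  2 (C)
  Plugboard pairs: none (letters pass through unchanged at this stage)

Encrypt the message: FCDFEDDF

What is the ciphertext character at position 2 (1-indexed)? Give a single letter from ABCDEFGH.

Char 1 ('F'): step: R->5, L=2; F->plug->F->R->H->L->G->refl->D->L'->B->R'->G->plug->G
Char 2 ('C'): step: R->6, L=2; C->plug->C->R->H->L->G->refl->D->L'->B->R'->G->plug->G

G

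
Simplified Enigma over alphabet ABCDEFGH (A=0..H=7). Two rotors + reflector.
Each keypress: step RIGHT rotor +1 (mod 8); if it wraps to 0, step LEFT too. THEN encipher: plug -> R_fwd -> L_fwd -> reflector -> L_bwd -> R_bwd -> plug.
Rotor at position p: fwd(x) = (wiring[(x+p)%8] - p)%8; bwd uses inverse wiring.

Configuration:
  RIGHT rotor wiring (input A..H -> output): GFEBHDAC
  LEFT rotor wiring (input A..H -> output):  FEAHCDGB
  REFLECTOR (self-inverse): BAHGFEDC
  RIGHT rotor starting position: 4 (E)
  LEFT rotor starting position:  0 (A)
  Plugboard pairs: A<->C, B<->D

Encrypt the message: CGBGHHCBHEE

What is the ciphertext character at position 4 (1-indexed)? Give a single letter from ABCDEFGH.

Char 1 ('C'): step: R->5, L=0; C->plug->A->R->G->L->G->refl->D->L'->F->R'->C->plug->A
Char 2 ('G'): step: R->6, L=0; G->plug->G->R->B->L->E->refl->F->L'->A->R'->C->plug->A
Char 3 ('B'): step: R->7, L=0; B->plug->D->R->F->L->D->refl->G->L'->G->R'->C->plug->A
Char 4 ('G'): step: R->0, L->1 (L advanced); G->plug->G->R->A->L->D->refl->G->L'->C->R'->H->plug->H

H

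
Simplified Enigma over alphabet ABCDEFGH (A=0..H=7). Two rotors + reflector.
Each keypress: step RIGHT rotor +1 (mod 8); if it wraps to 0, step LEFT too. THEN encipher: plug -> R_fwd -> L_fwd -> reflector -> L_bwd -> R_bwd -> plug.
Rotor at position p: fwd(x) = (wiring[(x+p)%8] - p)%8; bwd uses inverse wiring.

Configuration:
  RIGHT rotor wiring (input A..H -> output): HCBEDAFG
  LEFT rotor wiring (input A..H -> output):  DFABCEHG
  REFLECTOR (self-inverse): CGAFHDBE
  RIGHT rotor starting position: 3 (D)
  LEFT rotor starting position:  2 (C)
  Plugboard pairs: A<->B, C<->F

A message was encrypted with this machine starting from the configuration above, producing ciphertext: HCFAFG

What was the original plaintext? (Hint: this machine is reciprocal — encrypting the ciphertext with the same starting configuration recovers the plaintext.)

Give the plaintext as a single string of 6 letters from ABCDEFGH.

Answer: CGGHEH

Derivation:
Char 1 ('H'): step: R->4, L=2; H->plug->H->R->A->L->G->refl->B->L'->G->R'->F->plug->C
Char 2 ('C'): step: R->5, L=2; C->plug->F->R->E->L->F->refl->D->L'->H->R'->G->plug->G
Char 3 ('F'): step: R->6, L=2; F->plug->C->R->B->L->H->refl->E->L'->F->R'->G->plug->G
Char 4 ('A'): step: R->7, L=2; A->plug->B->R->A->L->G->refl->B->L'->G->R'->H->plug->H
Char 5 ('F'): step: R->0, L->3 (L advanced); F->plug->C->R->B->L->H->refl->E->L'->D->R'->E->plug->E
Char 6 ('G'): step: R->1, L=3; G->plug->G->R->F->L->A->refl->C->L'->G->R'->H->plug->H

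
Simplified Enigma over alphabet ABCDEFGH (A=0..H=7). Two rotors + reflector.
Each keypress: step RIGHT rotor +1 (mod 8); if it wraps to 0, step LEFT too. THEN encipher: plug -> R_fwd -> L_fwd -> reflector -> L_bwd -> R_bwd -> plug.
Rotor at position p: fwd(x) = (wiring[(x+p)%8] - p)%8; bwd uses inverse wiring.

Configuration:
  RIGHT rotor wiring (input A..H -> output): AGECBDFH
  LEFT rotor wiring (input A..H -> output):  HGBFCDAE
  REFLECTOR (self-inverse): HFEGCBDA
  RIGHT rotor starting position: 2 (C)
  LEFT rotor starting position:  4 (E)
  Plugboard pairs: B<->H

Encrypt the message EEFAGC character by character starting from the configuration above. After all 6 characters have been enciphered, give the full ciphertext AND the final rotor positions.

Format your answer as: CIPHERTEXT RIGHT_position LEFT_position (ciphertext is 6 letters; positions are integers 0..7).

Answer: CGAEAB 0 5

Derivation:
Char 1 ('E'): step: R->3, L=4; E->plug->E->R->E->L->D->refl->G->L'->A->R'->C->plug->C
Char 2 ('E'): step: R->4, L=4; E->plug->E->R->E->L->D->refl->G->L'->A->R'->G->plug->G
Char 3 ('F'): step: R->5, L=4; F->plug->F->R->H->L->B->refl->F->L'->G->R'->A->plug->A
Char 4 ('A'): step: R->6, L=4; A->plug->A->R->H->L->B->refl->F->L'->G->R'->E->plug->E
Char 5 ('G'): step: R->7, L=4; G->plug->G->R->E->L->D->refl->G->L'->A->R'->A->plug->A
Char 6 ('C'): step: R->0, L->5 (L advanced); C->plug->C->R->E->L->B->refl->F->L'->H->R'->H->plug->B
Final: ciphertext=CGAEAB, RIGHT=0, LEFT=5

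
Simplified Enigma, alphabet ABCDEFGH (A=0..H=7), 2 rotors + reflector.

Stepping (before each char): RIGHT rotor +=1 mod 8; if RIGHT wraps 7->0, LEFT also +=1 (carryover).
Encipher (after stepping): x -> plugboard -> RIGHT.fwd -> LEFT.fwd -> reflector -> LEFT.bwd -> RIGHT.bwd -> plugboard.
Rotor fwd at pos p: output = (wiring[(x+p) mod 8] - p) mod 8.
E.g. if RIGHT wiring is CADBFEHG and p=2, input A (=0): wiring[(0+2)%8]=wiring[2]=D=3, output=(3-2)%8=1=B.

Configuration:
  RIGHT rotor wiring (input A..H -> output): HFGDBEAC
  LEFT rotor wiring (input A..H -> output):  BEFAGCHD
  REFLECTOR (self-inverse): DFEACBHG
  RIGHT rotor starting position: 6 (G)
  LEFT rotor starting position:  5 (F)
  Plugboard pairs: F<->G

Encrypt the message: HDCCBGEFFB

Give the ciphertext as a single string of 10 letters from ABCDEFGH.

Char 1 ('H'): step: R->7, L=5; H->plug->H->R->B->L->C->refl->E->L'->D->R'->A->plug->A
Char 2 ('D'): step: R->0, L->6 (L advanced); D->plug->D->R->D->L->G->refl->H->L'->E->R'->F->plug->G
Char 3 ('C'): step: R->1, L=6; C->plug->C->R->C->L->D->refl->A->L'->G->R'->H->plug->H
Char 4 ('C'): step: R->2, L=6; C->plug->C->R->H->L->E->refl->C->L'->F->R'->G->plug->F
Char 5 ('B'): step: R->3, L=6; B->plug->B->R->G->L->A->refl->D->L'->C->R'->G->plug->F
Char 6 ('G'): step: R->4, L=6; G->plug->F->R->B->L->F->refl->B->L'->A->R'->B->plug->B
Char 7 ('E'): step: R->5, L=6; E->plug->E->R->A->L->B->refl->F->L'->B->R'->F->plug->G
Char 8 ('F'): step: R->6, L=6; F->plug->G->R->D->L->G->refl->H->L'->E->R'->B->plug->B
Char 9 ('F'): step: R->7, L=6; F->plug->G->R->F->L->C->refl->E->L'->H->R'->D->plug->D
Char 10 ('B'): step: R->0, L->7 (L advanced); B->plug->B->R->F->L->H->refl->G->L'->D->R'->D->plug->D

Answer: AGHFFBGBDD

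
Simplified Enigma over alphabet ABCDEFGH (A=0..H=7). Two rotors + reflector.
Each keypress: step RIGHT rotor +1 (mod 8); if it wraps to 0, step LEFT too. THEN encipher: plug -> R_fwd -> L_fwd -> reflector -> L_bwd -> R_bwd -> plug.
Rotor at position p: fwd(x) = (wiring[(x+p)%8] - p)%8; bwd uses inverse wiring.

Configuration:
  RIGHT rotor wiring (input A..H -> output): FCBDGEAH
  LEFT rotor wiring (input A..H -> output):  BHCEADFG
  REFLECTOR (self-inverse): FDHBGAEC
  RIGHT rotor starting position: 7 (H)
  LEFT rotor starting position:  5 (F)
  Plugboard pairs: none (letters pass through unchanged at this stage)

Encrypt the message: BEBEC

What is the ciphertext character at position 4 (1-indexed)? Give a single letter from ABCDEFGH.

Char 1 ('B'): step: R->0, L->6 (L advanced); B->plug->B->R->C->L->D->refl->B->L'->D->R'->D->plug->D
Char 2 ('E'): step: R->1, L=6; E->plug->E->R->D->L->B->refl->D->L'->C->R'->C->plug->C
Char 3 ('B'): step: R->2, L=6; B->plug->B->R->B->L->A->refl->F->L'->H->R'->A->plug->A
Char 4 ('E'): step: R->3, L=6; E->plug->E->R->E->L->E->refl->G->L'->F->R'->D->plug->D

D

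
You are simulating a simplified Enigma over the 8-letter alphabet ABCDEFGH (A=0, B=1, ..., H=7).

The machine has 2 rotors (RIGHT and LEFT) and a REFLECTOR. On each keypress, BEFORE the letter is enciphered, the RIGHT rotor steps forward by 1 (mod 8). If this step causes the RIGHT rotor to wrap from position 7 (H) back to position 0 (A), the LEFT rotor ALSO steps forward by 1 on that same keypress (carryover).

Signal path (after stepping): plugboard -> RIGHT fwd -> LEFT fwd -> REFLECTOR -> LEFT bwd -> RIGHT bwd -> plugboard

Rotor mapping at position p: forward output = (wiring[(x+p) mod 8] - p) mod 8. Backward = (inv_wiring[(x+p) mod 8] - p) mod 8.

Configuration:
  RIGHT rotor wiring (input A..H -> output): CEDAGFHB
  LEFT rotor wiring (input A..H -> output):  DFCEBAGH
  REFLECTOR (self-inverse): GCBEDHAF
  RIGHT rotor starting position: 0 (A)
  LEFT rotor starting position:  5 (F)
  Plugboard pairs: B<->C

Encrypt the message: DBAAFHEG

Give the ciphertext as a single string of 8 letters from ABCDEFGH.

Char 1 ('D'): step: R->1, L=5; D->plug->D->R->F->L->F->refl->H->L'->G->R'->F->plug->F
Char 2 ('B'): step: R->2, L=5; B->plug->C->R->E->L->A->refl->G->L'->D->R'->D->plug->D
Char 3 ('A'): step: R->3, L=5; A->plug->A->R->F->L->F->refl->H->L'->G->R'->E->plug->E
Char 4 ('A'): step: R->4, L=5; A->plug->A->R->C->L->C->refl->B->L'->B->R'->B->plug->C
Char 5 ('F'): step: R->5, L=5; F->plug->F->R->G->L->H->refl->F->L'->F->R'->D->plug->D
Char 6 ('H'): step: R->6, L=5; H->plug->H->R->H->L->E->refl->D->L'->A->R'->G->plug->G
Char 7 ('E'): step: R->7, L=5; E->plug->E->R->B->L->B->refl->C->L'->C->R'->A->plug->A
Char 8 ('G'): step: R->0, L->6 (L advanced); G->plug->G->R->H->L->C->refl->B->L'->B->R'->H->plug->H

Answer: FDECDGAH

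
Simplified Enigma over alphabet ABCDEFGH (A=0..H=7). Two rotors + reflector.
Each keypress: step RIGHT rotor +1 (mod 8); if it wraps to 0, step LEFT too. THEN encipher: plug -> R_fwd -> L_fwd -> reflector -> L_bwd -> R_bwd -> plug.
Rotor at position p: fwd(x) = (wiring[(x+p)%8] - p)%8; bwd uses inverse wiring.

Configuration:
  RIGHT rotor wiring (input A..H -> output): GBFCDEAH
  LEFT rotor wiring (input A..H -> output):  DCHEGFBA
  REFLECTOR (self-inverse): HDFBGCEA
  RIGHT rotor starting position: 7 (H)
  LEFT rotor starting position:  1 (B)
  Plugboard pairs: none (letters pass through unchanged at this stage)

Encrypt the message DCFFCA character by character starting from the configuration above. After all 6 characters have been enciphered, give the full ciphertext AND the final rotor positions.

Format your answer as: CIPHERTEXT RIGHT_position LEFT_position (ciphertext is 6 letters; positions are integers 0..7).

Char 1 ('D'): step: R->0, L->2 (L advanced); D->plug->D->R->C->L->E->refl->G->L'->F->R'->C->plug->C
Char 2 ('C'): step: R->1, L=2; C->plug->C->R->B->L->C->refl->F->L'->A->R'->A->plug->A
Char 3 ('F'): step: R->2, L=2; F->plug->F->R->F->L->G->refl->E->L'->C->R'->D->plug->D
Char 4 ('F'): step: R->3, L=2; F->plug->F->R->D->L->D->refl->B->L'->G->R'->G->plug->G
Char 5 ('C'): step: R->4, L=2; C->plug->C->R->E->L->H->refl->A->L'->H->R'->A->plug->A
Char 6 ('A'): step: R->5, L=2; A->plug->A->R->H->L->A->refl->H->L'->E->R'->E->plug->E
Final: ciphertext=CADGAE, RIGHT=5, LEFT=2

Answer: CADGAE 5 2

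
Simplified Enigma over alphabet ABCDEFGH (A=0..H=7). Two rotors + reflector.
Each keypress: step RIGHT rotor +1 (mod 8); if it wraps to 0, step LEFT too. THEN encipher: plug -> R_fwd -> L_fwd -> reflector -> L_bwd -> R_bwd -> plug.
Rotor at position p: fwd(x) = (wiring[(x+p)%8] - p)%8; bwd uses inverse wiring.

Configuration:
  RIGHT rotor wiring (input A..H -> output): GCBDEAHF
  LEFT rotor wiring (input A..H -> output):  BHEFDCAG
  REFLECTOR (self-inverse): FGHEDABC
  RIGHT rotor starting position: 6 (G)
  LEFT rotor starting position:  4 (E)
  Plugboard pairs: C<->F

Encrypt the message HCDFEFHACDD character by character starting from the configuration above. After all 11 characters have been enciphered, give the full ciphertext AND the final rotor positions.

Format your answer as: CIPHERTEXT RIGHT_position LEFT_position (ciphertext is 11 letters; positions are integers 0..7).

Answer: FAAAGDBEEEG 1 6

Derivation:
Char 1 ('H'): step: R->7, L=4; H->plug->H->R->A->L->H->refl->C->L'->D->R'->C->plug->F
Char 2 ('C'): step: R->0, L->5 (L advanced); C->plug->F->R->A->L->F->refl->A->L'->G->R'->A->plug->A
Char 3 ('D'): step: R->1, L=5; D->plug->D->R->D->L->E->refl->D->L'->B->R'->A->plug->A
Char 4 ('F'): step: R->2, L=5; F->plug->C->R->C->L->B->refl->G->L'->H->R'->A->plug->A
Char 5 ('E'): step: R->3, L=5; E->plug->E->R->C->L->B->refl->G->L'->H->R'->G->plug->G
Char 6 ('F'): step: R->4, L=5; F->plug->C->R->D->L->E->refl->D->L'->B->R'->D->plug->D
Char 7 ('H'): step: R->5, L=5; H->plug->H->R->H->L->G->refl->B->L'->C->R'->B->plug->B
Char 8 ('A'): step: R->6, L=5; A->plug->A->R->B->L->D->refl->E->L'->D->R'->E->plug->E
Char 9 ('C'): step: R->7, L=5; C->plug->F->R->F->L->H->refl->C->L'->E->R'->E->plug->E
Char 10 ('D'): step: R->0, L->6 (L advanced); D->plug->D->R->D->L->B->refl->G->L'->E->R'->E->plug->E
Char 11 ('D'): step: R->1, L=6; D->plug->D->R->D->L->B->refl->G->L'->E->R'->G->plug->G
Final: ciphertext=FAAAGDBEEEG, RIGHT=1, LEFT=6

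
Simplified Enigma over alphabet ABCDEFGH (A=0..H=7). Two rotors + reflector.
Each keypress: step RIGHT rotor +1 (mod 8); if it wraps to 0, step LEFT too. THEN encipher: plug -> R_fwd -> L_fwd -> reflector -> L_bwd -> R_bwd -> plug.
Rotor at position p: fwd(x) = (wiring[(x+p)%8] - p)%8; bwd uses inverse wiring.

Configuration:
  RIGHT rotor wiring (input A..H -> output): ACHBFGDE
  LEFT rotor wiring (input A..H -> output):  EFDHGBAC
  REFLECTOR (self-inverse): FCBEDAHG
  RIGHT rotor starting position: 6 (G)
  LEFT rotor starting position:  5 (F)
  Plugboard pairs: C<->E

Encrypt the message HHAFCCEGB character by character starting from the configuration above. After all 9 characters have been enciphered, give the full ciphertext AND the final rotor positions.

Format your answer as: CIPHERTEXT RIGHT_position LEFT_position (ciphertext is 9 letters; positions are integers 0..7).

Answer: CFHEGFACG 7 6

Derivation:
Char 1 ('H'): step: R->7, L=5; H->plug->H->R->E->L->A->refl->F->L'->C->R'->E->plug->C
Char 2 ('H'): step: R->0, L->6 (L advanced); H->plug->H->R->E->L->F->refl->A->L'->G->R'->F->plug->F
Char 3 ('A'): step: R->1, L=6; A->plug->A->R->B->L->E->refl->D->L'->H->R'->H->plug->H
Char 4 ('F'): step: R->2, L=6; F->plug->F->R->C->L->G->refl->H->L'->D->R'->C->plug->E
Char 5 ('C'): step: R->3, L=6; C->plug->E->R->B->L->E->refl->D->L'->H->R'->G->plug->G
Char 6 ('C'): step: R->4, L=6; C->plug->E->R->E->L->F->refl->A->L'->G->R'->F->plug->F
Char 7 ('E'): step: R->5, L=6; E->plug->C->R->H->L->D->refl->E->L'->B->R'->A->plug->A
Char 8 ('G'): step: R->6, L=6; G->plug->G->R->H->L->D->refl->E->L'->B->R'->E->plug->C
Char 9 ('B'): step: R->7, L=6; B->plug->B->R->B->L->E->refl->D->L'->H->R'->G->plug->G
Final: ciphertext=CFHEGFACG, RIGHT=7, LEFT=6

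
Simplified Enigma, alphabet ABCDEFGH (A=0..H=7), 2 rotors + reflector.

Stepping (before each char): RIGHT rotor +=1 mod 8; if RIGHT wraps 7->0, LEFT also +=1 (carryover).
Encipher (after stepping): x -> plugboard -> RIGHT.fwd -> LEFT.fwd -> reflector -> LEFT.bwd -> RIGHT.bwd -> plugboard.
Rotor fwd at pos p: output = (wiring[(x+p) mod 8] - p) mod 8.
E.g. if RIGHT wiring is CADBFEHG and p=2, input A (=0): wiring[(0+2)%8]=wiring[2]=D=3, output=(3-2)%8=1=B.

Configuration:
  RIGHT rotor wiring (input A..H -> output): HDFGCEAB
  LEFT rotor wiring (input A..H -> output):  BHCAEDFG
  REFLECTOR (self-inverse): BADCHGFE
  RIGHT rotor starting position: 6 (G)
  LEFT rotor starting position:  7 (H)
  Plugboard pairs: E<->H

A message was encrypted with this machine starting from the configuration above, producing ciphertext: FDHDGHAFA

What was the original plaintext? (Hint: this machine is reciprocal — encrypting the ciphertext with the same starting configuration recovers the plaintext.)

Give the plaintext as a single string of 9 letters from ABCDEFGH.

Answer: EAGGABHBG

Derivation:
Char 1 ('F'): step: R->7, L=7; F->plug->F->R->D->L->D->refl->C->L'->B->R'->H->plug->E
Char 2 ('D'): step: R->0, L->0 (L advanced); D->plug->D->R->G->L->F->refl->G->L'->H->R'->A->plug->A
Char 3 ('H'): step: R->1, L=0; H->plug->E->R->D->L->A->refl->B->L'->A->R'->G->plug->G
Char 4 ('D'): step: R->2, L=0; D->plug->D->R->C->L->C->refl->D->L'->F->R'->G->plug->G
Char 5 ('G'): step: R->3, L=0; G->plug->G->R->A->L->B->refl->A->L'->D->R'->A->plug->A
Char 6 ('H'): step: R->4, L=0; H->plug->E->R->D->L->A->refl->B->L'->A->R'->B->plug->B
Char 7 ('A'): step: R->5, L=0; A->plug->A->R->H->L->G->refl->F->L'->G->R'->E->plug->H
Char 8 ('F'): step: R->6, L=0; F->plug->F->R->A->L->B->refl->A->L'->D->R'->B->plug->B
Char 9 ('A'): step: R->7, L=0; A->plug->A->R->C->L->C->refl->D->L'->F->R'->G->plug->G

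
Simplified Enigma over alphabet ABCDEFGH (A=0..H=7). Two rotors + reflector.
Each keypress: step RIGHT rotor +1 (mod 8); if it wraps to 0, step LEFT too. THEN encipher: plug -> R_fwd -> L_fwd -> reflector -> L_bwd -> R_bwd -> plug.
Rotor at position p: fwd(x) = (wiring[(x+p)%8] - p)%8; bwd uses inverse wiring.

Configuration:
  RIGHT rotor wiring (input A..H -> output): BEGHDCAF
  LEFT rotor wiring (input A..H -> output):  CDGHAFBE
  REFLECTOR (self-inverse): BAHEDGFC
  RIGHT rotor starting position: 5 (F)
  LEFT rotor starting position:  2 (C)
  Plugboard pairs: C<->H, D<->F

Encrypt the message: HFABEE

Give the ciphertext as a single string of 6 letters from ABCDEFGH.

Answer: EAEFAF

Derivation:
Char 1 ('H'): step: R->6, L=2; H->plug->C->R->D->L->D->refl->E->L'->A->R'->E->plug->E
Char 2 ('F'): step: R->7, L=2; F->plug->D->R->H->L->B->refl->A->L'->G->R'->A->plug->A
Char 3 ('A'): step: R->0, L->3 (L advanced); A->plug->A->R->B->L->F->refl->G->L'->D->R'->E->plug->E
Char 4 ('B'): step: R->1, L=3; B->plug->B->R->F->L->H->refl->C->L'->C->R'->D->plug->F
Char 5 ('E'): step: R->2, L=3; E->plug->E->R->G->L->A->refl->B->L'->E->R'->A->plug->A
Char 6 ('E'): step: R->3, L=3; E->plug->E->R->C->L->C->refl->H->L'->F->R'->D->plug->F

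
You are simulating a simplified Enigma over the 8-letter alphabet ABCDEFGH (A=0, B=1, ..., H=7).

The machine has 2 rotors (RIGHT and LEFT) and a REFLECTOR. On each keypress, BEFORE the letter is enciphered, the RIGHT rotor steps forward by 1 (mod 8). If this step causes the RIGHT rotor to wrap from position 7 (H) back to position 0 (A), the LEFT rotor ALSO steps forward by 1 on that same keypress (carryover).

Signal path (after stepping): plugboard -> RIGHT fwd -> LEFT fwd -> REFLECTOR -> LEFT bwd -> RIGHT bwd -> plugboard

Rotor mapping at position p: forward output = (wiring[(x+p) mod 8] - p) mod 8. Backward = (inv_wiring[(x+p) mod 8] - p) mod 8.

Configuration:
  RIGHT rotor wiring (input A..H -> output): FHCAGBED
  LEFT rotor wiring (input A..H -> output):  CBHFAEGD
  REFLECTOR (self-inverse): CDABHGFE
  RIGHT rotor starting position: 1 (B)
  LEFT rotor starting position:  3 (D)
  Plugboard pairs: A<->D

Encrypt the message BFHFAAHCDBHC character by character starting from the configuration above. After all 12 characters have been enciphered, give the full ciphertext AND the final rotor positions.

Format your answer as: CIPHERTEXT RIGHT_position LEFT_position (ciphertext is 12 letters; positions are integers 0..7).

Char 1 ('B'): step: R->2, L=3; B->plug->B->R->G->L->G->refl->F->L'->B->R'->F->plug->F
Char 2 ('F'): step: R->3, L=3; F->plug->F->R->C->L->B->refl->D->L'->D->R'->B->plug->B
Char 3 ('H'): step: R->4, L=3; H->plug->H->R->E->L->A->refl->C->L'->A->R'->C->plug->C
Char 4 ('F'): step: R->5, L=3; F->plug->F->R->F->L->H->refl->E->L'->H->R'->B->plug->B
Char 5 ('A'): step: R->6, L=3; A->plug->D->R->B->L->F->refl->G->L'->G->R'->A->plug->D
Char 6 ('A'): step: R->7, L=3; A->plug->D->R->D->L->D->refl->B->L'->C->R'->G->plug->G
Char 7 ('H'): step: R->0, L->4 (L advanced); H->plug->H->R->D->L->H->refl->E->L'->A->R'->D->plug->A
Char 8 ('C'): step: R->1, L=4; C->plug->C->R->H->L->B->refl->D->L'->G->R'->A->plug->D
Char 9 ('D'): step: R->2, L=4; D->plug->A->R->A->L->E->refl->H->L'->D->R'->G->plug->G
Char 10 ('B'): step: R->3, L=4; B->plug->B->R->D->L->H->refl->E->L'->A->R'->E->plug->E
Char 11 ('H'): step: R->4, L=4; H->plug->H->R->E->L->G->refl->F->L'->F->R'->B->plug->B
Char 12 ('C'): step: R->5, L=4; C->plug->C->R->G->L->D->refl->B->L'->H->R'->B->plug->B
Final: ciphertext=FBCBDGADGEBB, RIGHT=5, LEFT=4

Answer: FBCBDGADGEBB 5 4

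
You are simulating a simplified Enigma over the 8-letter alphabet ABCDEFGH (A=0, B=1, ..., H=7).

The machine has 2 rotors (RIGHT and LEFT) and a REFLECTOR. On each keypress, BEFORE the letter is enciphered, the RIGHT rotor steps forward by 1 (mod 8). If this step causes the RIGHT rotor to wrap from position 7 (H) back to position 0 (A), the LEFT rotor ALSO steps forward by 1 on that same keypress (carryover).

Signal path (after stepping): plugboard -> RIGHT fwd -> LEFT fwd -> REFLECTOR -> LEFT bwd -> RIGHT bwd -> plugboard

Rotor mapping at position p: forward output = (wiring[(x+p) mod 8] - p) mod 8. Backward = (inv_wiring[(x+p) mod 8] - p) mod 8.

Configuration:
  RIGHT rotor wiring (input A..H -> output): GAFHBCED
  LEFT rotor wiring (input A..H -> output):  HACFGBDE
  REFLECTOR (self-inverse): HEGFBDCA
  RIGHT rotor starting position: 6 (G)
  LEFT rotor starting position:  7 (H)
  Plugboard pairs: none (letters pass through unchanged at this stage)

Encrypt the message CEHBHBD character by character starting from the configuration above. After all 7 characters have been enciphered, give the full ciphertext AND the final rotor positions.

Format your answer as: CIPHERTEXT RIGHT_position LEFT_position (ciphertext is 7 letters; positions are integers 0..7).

Char 1 ('C'): step: R->7, L=7; C->plug->C->R->B->L->A->refl->H->L'->F->R'->H->plug->H
Char 2 ('E'): step: R->0, L->0 (L advanced); E->plug->E->R->B->L->A->refl->H->L'->A->R'->B->plug->B
Char 3 ('H'): step: R->1, L=0; H->plug->H->R->F->L->B->refl->E->L'->H->R'->A->plug->A
Char 4 ('B'): step: R->2, L=0; B->plug->B->R->F->L->B->refl->E->L'->H->R'->C->plug->C
Char 5 ('H'): step: R->3, L=0; H->plug->H->R->C->L->C->refl->G->L'->E->R'->A->plug->A
Char 6 ('B'): step: R->4, L=0; B->plug->B->R->G->L->D->refl->F->L'->D->R'->H->plug->H
Char 7 ('D'): step: R->5, L=0; D->plug->D->R->B->L->A->refl->H->L'->A->R'->F->plug->F
Final: ciphertext=HBACAHF, RIGHT=5, LEFT=0

Answer: HBACAHF 5 0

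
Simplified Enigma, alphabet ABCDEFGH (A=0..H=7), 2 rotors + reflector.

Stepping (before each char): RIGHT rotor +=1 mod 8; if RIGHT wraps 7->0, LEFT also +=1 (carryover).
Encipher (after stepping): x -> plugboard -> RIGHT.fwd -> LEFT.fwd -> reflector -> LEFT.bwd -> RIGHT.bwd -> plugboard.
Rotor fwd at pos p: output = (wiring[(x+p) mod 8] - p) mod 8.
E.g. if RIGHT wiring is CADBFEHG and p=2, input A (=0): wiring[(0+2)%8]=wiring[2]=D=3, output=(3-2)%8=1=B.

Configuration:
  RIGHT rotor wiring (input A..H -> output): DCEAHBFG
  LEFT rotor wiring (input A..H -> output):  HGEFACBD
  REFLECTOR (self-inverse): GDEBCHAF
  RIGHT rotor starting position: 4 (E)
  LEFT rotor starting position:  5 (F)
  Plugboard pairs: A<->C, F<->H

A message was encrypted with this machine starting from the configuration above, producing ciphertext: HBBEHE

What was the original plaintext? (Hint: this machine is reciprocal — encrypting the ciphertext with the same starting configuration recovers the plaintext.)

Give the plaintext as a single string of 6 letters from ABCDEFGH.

Answer: CACFBH

Derivation:
Char 1 ('H'): step: R->5, L=5; H->plug->F->R->H->L->D->refl->B->L'->E->R'->A->plug->C
Char 2 ('B'): step: R->6, L=5; B->plug->B->R->A->L->F->refl->H->L'->F->R'->C->plug->A
Char 3 ('B'): step: R->7, L=5; B->plug->B->R->E->L->B->refl->D->L'->H->R'->A->plug->C
Char 4 ('E'): step: R->0, L->6 (L advanced); E->plug->E->R->H->L->E->refl->C->L'->G->R'->H->plug->F
Char 5 ('H'): step: R->1, L=6; H->plug->F->R->E->L->G->refl->A->L'->D->R'->B->plug->B
Char 6 ('E'): step: R->2, L=6; E->plug->E->R->D->L->A->refl->G->L'->E->R'->F->plug->H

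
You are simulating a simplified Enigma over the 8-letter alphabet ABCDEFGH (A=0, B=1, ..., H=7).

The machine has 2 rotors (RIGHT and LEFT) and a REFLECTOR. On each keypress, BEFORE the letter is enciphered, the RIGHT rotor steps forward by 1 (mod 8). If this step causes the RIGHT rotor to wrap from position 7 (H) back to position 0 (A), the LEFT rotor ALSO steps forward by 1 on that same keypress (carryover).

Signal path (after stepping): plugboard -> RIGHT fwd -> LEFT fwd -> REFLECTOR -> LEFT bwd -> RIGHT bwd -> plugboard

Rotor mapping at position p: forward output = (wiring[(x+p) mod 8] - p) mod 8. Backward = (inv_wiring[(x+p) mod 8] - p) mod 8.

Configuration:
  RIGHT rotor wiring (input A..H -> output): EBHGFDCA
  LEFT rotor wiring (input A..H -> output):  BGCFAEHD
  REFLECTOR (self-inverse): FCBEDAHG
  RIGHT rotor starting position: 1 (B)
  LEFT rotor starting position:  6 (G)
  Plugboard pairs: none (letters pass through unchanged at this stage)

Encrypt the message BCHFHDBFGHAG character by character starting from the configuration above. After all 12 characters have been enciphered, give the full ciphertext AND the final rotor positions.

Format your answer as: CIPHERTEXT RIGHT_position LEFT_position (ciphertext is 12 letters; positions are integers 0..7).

Answer: GGDEGFECBBFB 5 7

Derivation:
Char 1 ('B'): step: R->2, L=6; B->plug->B->R->E->L->E->refl->D->L'->C->R'->G->plug->G
Char 2 ('C'): step: R->3, L=6; C->plug->C->R->A->L->B->refl->C->L'->G->R'->G->plug->G
Char 3 ('H'): step: R->4, L=6; H->plug->H->R->C->L->D->refl->E->L'->E->R'->D->plug->D
Char 4 ('F'): step: R->5, L=6; F->plug->F->R->C->L->D->refl->E->L'->E->R'->E->plug->E
Char 5 ('H'): step: R->6, L=6; H->plug->H->R->F->L->H->refl->G->L'->H->R'->G->plug->G
Char 6 ('D'): step: R->7, L=6; D->plug->D->R->A->L->B->refl->C->L'->G->R'->F->plug->F
Char 7 ('B'): step: R->0, L->7 (L advanced); B->plug->B->R->B->L->C->refl->B->L'->F->R'->E->plug->E
Char 8 ('F'): step: R->1, L=7; F->plug->F->R->B->L->C->refl->B->L'->F->R'->C->plug->C
Char 9 ('G'): step: R->2, L=7; G->plug->G->R->C->L->H->refl->G->L'->E->R'->B->plug->B
Char 10 ('H'): step: R->3, L=7; H->plug->H->R->E->L->G->refl->H->L'->C->R'->B->plug->B
Char 11 ('A'): step: R->4, L=7; A->plug->A->R->B->L->C->refl->B->L'->F->R'->F->plug->F
Char 12 ('G'): step: R->5, L=7; G->plug->G->R->B->L->C->refl->B->L'->F->R'->B->plug->B
Final: ciphertext=GGDEGFECBBFB, RIGHT=5, LEFT=7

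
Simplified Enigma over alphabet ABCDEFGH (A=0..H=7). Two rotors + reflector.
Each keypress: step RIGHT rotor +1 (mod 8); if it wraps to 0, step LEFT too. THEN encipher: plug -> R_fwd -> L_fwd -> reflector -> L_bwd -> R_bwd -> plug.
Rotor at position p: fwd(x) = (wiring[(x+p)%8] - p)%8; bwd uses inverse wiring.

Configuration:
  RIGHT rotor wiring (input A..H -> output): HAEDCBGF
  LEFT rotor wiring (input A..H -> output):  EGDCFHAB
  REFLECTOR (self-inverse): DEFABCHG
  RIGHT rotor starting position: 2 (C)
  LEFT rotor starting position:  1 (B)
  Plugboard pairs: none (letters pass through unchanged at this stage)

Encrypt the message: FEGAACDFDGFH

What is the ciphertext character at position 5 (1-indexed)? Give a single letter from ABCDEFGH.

Char 1 ('F'): step: R->3, L=1; F->plug->F->R->E->L->G->refl->H->L'->F->R'->G->plug->G
Char 2 ('E'): step: R->4, L=1; E->plug->E->R->D->L->E->refl->B->L'->C->R'->C->plug->C
Char 3 ('G'): step: R->5, L=1; G->plug->G->R->G->L->A->refl->D->L'->H->R'->F->plug->F
Char 4 ('A'): step: R->6, L=1; A->plug->A->R->A->L->F->refl->C->L'->B->R'->C->plug->C
Char 5 ('A'): step: R->7, L=1; A->plug->A->R->G->L->A->refl->D->L'->H->R'->H->plug->H

H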